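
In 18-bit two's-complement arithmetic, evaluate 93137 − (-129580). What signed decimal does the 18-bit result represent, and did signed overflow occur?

-39427; overflow

93137 → 010110101111010001
-129580 → 100000010111010100
Subtract via negate-and-add: invert 100000010111010100 + 1 = 011111101000101100 (i.e. 129580).
  010110101111010001
+ 011111101000101100
= 110110010111111101
Result 110110010111111101: MSB = 1 → 222717 − 262144 = -39427.
Both addends (after negating the subtrahend) are non-negative but the stored result is negative: signed overflow. The true value 93137 − (-129580) = 222717 lies outside [-131072, 131071].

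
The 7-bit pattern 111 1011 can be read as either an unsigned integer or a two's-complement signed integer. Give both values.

Unsigned: 1111011 = 123.
Signed: MSB=1 → 123 − 128 = -5.

unsigned = 123, signed = -5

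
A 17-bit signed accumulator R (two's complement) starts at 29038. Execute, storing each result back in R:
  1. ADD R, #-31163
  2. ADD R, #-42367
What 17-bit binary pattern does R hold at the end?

10101001000110100

Start: R = 29038 = 00111000101101110.
R = 29038 + (-31163) = -2125 = 11111011110110011
R = -2125 + (-42367) = -44492 = 10101001000110100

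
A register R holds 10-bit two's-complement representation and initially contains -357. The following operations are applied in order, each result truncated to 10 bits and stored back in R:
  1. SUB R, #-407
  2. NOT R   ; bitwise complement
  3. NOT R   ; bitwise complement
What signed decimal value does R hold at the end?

50

Start: R = -357 = 1010011011.
R = -357 − (-407) = 50 = 0000110010
R = NOT 0000110010 = 1111001101 = -51
R = NOT 1111001101 = 0000110010 = 50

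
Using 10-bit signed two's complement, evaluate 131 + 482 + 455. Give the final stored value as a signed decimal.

44

131 + 482 = 613 → wraps to -411 (1001100101)
-411 + 455 = 44 (0000101100)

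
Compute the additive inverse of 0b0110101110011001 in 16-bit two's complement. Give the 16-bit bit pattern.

1001010001100111

Invert: 1001010001100110. Add 1: 1001010001100111.
Check: 0110101110011001 = 27545, 1001010001100111 = -27545.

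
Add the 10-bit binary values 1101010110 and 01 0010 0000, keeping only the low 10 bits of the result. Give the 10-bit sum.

  1101010110
+ 0100100000
= 0001110110  (discard carry-out 1)

0001110110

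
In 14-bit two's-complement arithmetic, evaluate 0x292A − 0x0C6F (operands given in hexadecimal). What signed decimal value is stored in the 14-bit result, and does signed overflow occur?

0x292A = 10100100101010 = -5846 (signed)
0x0C6F = 00110001101111 = 3183 (signed)
Subtract via negate-and-add: invert 00110001101111 + 1 = 11001110010001 (i.e. -3183).
  10100100101010
+ 11001110010001
= 01110010111011  (discard carry-out 1)
Result 01110010111011: MSB = 0 → value 7355.
Both addends (after negating the subtrahend) are negative but the stored result is non-negative: signed overflow. The true value -5846 − 3183 = -9029 lies outside [-8192, 8191].

7355; overflow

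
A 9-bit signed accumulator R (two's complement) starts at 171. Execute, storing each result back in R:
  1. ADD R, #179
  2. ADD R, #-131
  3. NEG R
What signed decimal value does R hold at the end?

-219

Start: R = 171 = 010101011.
R = 171 + 179 = 350; wraps to -162 = 101011110
R = -162 + (-131) = -293; wraps to 219 = 011011011
R = −(219) = -219 = 100100101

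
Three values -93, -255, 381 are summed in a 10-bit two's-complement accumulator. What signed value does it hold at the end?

33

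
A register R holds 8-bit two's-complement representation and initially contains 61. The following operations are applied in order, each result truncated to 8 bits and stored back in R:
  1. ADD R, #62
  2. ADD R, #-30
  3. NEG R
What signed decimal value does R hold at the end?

Start: R = 61 = 00111101.
R = 61 + 62 = 123 = 01111011
R = 123 + (-30) = 93 = 01011101
R = −(93) = -93 = 10100011

-93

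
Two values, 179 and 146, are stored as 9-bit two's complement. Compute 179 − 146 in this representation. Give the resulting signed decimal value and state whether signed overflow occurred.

179 → 010110011
146 → 010010010
Subtract via negate-and-add: invert 010010010 + 1 = 101101110 (i.e. -146).
  010110011
+ 101101110
= 000100001  (discard carry-out 1)
Result 000100001: MSB = 0 → value 33.
Addends (after negating the subtrahend) have opposite signs, so signed overflow cannot occur.

33; no overflow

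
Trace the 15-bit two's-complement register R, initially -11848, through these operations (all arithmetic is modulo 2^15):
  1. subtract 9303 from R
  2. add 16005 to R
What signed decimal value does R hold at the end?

-5146

Start: R = -11848 = 101000110111000.
R = -11848 − 9303 = -21151; wraps to 11617 = 010110101100001
R = 11617 + 16005 = 27622; wraps to -5146 = 110101111100110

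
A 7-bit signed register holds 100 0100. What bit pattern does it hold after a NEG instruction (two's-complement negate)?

0111100

Invert: 0111011. Add 1: 0111100.
Check: 1000100 = -60, 0111100 = 60.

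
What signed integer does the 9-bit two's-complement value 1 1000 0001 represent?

MSB is 1, so the value is negative.
Invert: 001111110. Add 1: 001111111 = 127. So the value is −127.

-127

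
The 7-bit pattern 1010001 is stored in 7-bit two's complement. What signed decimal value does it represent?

MSB is 1, so the value is negative.
Invert: 0101110. Add 1: 0101111 = 47. So the value is −47.

-47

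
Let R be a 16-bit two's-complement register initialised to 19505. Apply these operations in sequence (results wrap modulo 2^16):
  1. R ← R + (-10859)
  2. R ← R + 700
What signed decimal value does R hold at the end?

9346

Start: R = 19505 = 0100110000110001.
R = 19505 + (-10859) = 8646 = 0010000111000110
R = 8646 + 700 = 9346 = 0010010010000010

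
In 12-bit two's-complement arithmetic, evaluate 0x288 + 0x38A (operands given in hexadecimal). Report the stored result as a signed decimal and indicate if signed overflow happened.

0x288 = 001010001000 = 648 (signed)
0x38A = 001110001010 = 906 (signed)
  001010001000
+ 001110001010
= 011000010010
Result 011000010010: MSB = 0 → value 1554.
Both addends are non-negative and so is the stored result: no signed overflow.

1554; no overflow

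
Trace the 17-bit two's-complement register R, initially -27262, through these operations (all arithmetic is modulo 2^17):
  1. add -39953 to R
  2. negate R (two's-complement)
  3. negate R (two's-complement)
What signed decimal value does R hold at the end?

63857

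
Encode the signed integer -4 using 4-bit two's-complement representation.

1100

|-4| = 4 = 0100 in 4 bits.
Invert the bits: 1011. Add 1: 1100.
Check: 1100 reads as 12 − 16 = -4.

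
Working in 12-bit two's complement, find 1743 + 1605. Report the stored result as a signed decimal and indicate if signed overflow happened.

-748; overflow

1743 → 011011001111
1605 → 011001000101
  011011001111
+ 011001000101
= 110100010100
Result 110100010100: MSB = 1 → 3348 − 4096 = -748.
Both addends are non-negative but the stored result is negative: signed overflow. The true value 1743 + 1605 = 3348 lies outside [-2048, 2047].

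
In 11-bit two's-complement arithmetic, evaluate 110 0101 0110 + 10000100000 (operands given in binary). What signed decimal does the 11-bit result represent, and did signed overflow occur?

110 0101 0110 → 11001010110 = -426 (signed)
10000100000 = -992 (signed)
  11001010110
+ 10000100000
= 01001110110  (discard carry-out 1)
Result 01001110110: MSB = 0 → value 630.
Both addends are negative but the stored result is non-negative: signed overflow. The true value -426 + (-992) = -1418 lies outside [-1024, 1023].

630; overflow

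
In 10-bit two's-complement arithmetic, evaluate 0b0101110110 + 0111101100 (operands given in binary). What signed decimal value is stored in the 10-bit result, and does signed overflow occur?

-158; overflow

0b0101110110 → 0101110110 = 374 (signed)
0111101100 = 492 (signed)
  0101110110
+ 0111101100
= 1101100010
Result 1101100010: MSB = 1 → 866 − 1024 = -158.
Both addends are non-negative but the stored result is negative: signed overflow. The true value 374 + 492 = 866 lies outside [-512, 511].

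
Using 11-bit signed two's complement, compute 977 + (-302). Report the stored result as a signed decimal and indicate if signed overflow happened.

675; no overflow

977 → 01111010001
-302 → 11011010010
  01111010001
+ 11011010010
= 01010100011  (discard carry-out 1)
Result 01010100011: MSB = 0 → value 675.
Addends have opposite signs, so signed overflow cannot occur.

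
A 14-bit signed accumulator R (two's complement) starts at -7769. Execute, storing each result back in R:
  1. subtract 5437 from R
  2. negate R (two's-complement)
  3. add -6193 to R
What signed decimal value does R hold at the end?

7013

Start: R = -7769 = 10000110100111.
R = -7769 − 5437 = -13206; wraps to 3178 = 00110001101010
R = −(3178) = -3178 = 11001110010110
R = -3178 + (-6193) = -9371; wraps to 7013 = 01101101100101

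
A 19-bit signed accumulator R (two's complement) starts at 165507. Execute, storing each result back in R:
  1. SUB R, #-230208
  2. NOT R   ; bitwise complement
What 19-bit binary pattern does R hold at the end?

Start: R = 165507 = 0101000011010000011.
R = 165507 − (-230208) = 395715; wraps to -128573 = 1100000100111000011
R = NOT 1100000100111000011 = 0011111011000111100 = 128572

0011111011000111100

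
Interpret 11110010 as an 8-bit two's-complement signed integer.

MSB is 1, so the value is negative.
Unsigned reading: 242. Subtract 2^8 = 256: 242 − 256 = -14.

-14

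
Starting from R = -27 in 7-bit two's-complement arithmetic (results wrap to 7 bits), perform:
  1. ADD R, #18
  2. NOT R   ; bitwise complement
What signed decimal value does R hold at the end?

8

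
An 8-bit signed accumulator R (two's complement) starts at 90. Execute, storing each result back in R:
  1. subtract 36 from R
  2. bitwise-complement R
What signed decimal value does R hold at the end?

-55

Start: R = 90 = 01011010.
R = 90 − 36 = 54 = 00110110
R = NOT 00110110 = 11001001 = -55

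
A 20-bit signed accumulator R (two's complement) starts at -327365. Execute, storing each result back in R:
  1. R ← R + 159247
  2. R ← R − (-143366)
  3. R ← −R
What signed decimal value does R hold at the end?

24752

Start: R = -327365 = 10110000000100111011.
R = -327365 + 159247 = -168118 = 11010110111101001010
R = -168118 − (-143366) = -24752 = 11111001111101010000
R = −(-24752) = 24752 = 00000110000010110000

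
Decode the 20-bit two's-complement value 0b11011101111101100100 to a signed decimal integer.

-139420

MSB is 1, so the value is negative.
Unsigned reading: 909156. Subtract 2^20 = 1048576: 909156 − 1048576 = -139420.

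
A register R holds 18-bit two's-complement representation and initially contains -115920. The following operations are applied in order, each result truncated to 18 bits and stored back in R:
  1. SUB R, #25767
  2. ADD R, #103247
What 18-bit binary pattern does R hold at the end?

110110100111011000

Start: R = -115920 = 100011101100110000.
R = -115920 − 25767 = -141687; wraps to 120457 = 011101011010001001
R = 120457 + 103247 = 223704; wraps to -38440 = 110110100111011000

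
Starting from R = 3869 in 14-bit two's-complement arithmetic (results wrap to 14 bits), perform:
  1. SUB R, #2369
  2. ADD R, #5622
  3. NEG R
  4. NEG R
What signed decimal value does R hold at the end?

Start: R = 3869 = 00111100011101.
R = 3869 − 2369 = 1500 = 00010111011100
R = 1500 + 5622 = 7122 = 01101111010010
R = −(7122) = -7122 = 10010000101110
R = −(-7122) = 7122 = 01101111010010

7122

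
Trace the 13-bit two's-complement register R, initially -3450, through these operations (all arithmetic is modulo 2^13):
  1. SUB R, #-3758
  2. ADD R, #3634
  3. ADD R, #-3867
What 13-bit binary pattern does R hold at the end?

0000001001011

Start: R = -3450 = 1001010000110.
R = -3450 − (-3758) = 308 = 0000100110100
R = 308 + 3634 = 3942 = 0111101100110
R = 3942 + (-3867) = 75 = 0000001001011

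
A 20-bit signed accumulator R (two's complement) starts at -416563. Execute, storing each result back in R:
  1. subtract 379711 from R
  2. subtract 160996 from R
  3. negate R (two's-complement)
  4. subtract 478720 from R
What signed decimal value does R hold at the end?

478550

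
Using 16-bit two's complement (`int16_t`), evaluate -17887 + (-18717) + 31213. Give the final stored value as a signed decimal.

-17887 + (-18717) = -36604 → wraps to 28932 (0111000100000100)
28932 + 31213 = 60145 → wraps to -5391 (1110101011110001)

-5391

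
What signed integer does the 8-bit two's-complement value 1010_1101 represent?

MSB is 1, so the value is negative.
Unsigned reading: 173. Subtract 2^8 = 256: 173 − 256 = -83.

-83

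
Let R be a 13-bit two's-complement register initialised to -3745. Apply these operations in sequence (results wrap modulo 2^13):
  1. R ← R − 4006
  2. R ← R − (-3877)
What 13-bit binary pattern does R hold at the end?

1000011011110

Start: R = -3745 = 1000101011111.
R = -3745 − 4006 = -7751; wraps to 441 = 0000110111001
R = 441 − (-3877) = 4318; wraps to -3874 = 1000011011110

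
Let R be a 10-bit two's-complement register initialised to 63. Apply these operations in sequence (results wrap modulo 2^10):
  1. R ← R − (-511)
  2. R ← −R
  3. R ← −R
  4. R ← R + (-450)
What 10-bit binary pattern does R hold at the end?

Start: R = 63 = 0000111111.
R = 63 − (-511) = 574; wraps to -450 = 1000111110
R = −(-450) = 450 = 0111000010
R = −(450) = -450 = 1000111110
R = -450 + (-450) = -900; wraps to 124 = 0001111100

0001111100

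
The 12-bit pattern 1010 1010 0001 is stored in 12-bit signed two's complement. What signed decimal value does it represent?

-1375

MSB is 1, so the value is negative.
Invert: 010101011110. Add 1: 010101011111 = 1375. So the value is −1375.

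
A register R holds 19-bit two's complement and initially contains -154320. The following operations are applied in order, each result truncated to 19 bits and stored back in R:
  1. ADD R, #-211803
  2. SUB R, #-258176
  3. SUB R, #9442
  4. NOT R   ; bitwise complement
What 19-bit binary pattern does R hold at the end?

0011100101010001100

Start: R = -154320 = 1011010010100110000.
R = -154320 + (-211803) = -366123; wraps to 158165 = 0100110100111010101
R = 158165 − (-258176) = 416341; wraps to -107947 = 1100101101001010101
R = -107947 − 9442 = -117389 = 1100011010101110011
R = NOT 1100011010101110011 = 0011100101010001100 = 117388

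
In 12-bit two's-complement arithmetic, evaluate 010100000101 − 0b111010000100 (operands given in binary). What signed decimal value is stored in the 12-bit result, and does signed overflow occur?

010100000101 = 1285 (signed)
0b111010000100 → 111010000100 = -380 (signed)
Subtract via negate-and-add: invert 111010000100 + 1 = 000101111100 (i.e. 380).
  010100000101
+ 000101111100
= 011010000001
Result 011010000001: MSB = 0 → value 1665.
Both addends (after negating the subtrahend) are non-negative and so is the stored result: no signed overflow.

1665; no overflow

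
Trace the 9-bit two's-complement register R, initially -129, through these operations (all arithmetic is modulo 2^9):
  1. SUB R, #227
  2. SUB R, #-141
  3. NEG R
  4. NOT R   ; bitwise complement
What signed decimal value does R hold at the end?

-216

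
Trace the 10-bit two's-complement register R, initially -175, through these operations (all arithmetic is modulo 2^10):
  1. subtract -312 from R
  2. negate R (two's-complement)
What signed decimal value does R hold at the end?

-137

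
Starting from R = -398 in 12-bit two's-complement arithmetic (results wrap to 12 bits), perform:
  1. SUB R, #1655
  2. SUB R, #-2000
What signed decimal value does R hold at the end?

Start: R = -398 = 111001110010.
R = -398 − 1655 = -2053; wraps to 2043 = 011111111011
R = 2043 − (-2000) = 4043; wraps to -53 = 111111001011

-53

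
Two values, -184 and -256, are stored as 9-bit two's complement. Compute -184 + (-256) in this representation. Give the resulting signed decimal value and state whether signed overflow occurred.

72; overflow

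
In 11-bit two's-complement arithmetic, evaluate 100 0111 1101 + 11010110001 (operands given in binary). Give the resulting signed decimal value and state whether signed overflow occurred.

100 0111 1101 → 10001111101 = -899 (signed)
11010110001 = -335 (signed)
  10001111101
+ 11010110001
= 01100101110  (discard carry-out 1)
Result 01100101110: MSB = 0 → value 814.
Both addends are negative but the stored result is non-negative: signed overflow. The true value -899 + (-335) = -1234 lies outside [-1024, 1023].

814; overflow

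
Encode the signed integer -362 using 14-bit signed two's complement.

11111010010110

|-362| = 362 = 00000101101010 in 14 bits.
Invert the bits: 11111010010101. Add 1: 11111010010110.
Check: 11111010010110 reads as 16022 − 16384 = -362.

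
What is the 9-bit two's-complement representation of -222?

|-222| = 222 = 011011110 in 9 bits.
Invert the bits: 100100001. Add 1: 100100010.
Check: 100100010 reads as 290 − 512 = -222.

100100010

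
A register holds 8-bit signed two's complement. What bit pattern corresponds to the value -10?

11110110

|-10| = 10 = 00001010 in 8 bits.
Invert the bits: 11110101. Add 1: 11110110.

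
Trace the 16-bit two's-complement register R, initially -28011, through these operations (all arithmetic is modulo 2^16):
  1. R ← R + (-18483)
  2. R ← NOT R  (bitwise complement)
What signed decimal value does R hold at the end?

-19043

Start: R = -28011 = 1001001010010101.
R = -28011 + (-18483) = -46494; wraps to 19042 = 0100101001100010
R = NOT 0100101001100010 = 1011010110011101 = -19043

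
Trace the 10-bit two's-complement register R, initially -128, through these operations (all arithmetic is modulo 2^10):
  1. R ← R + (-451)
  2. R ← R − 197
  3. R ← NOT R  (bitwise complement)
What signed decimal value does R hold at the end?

-249

Start: R = -128 = 1110000000.
R = -128 + (-451) = -579; wraps to 445 = 0110111101
R = 445 − 197 = 248 = 0011111000
R = NOT 0011111000 = 1100000111 = -249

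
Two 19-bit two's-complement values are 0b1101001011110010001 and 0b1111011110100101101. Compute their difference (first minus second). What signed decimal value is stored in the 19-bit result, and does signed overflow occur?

-75164; no overflow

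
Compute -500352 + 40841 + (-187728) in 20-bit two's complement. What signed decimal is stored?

401337

-500352 + 40841 = -459511 (10001111110100001001)
-459511 + (-187728) = -647239 → wraps to 401337 (01100001111110111001)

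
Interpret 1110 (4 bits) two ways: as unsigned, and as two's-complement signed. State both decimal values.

Unsigned: 1110 = 14.
Signed: MSB=1 → 14 − 16 = -2.

unsigned = 14, signed = -2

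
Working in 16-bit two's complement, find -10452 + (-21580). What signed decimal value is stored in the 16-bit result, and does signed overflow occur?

-32032; no overflow

-10452 → 1101011100101100
-21580 → 1010101110110100
  1101011100101100
+ 1010101110110100
= 1000001011100000  (discard carry-out 1)
Result 1000001011100000: MSB = 1 → 33504 − 65536 = -32032.
Both addends are negative and so is the stored result: no signed overflow.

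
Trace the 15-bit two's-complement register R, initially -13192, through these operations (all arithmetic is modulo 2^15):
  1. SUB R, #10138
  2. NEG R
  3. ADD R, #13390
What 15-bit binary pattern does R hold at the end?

Start: R = -13192 = 100110001111000.
R = -13192 − 10138 = -23330; wraps to 9438 = 010010011011110
R = −(9438) = -9438 = 101101100100010
R = -9438 + 13390 = 3952 = 000111101110000

000111101110000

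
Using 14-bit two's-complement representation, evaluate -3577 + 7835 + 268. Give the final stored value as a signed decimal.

-3577 + 7835 = 4258 (01000010100010)
4258 + 268 = 4526 (01000110101110)

4526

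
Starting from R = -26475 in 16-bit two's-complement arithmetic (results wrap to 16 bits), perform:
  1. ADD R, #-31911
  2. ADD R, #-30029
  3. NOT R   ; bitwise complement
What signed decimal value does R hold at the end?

Start: R = -26475 = 1001100010010101.
R = -26475 + (-31911) = -58386; wraps to 7150 = 0001101111101110
R = 7150 + (-30029) = -22879 = 1010011010100001
R = NOT 1010011010100001 = 0101100101011110 = 22878

22878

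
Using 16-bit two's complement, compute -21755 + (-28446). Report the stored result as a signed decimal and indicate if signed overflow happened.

-21755 → 1010101100000101
-28446 → 1001000011100010
  1010101100000101
+ 1001000011100010
= 0011101111100111  (discard carry-out 1)
Result 0011101111100111: MSB = 0 → value 15335.
Both addends are negative but the stored result is non-negative: signed overflow. The true value -21755 + (-28446) = -50201 lies outside [-32768, 32767].

15335; overflow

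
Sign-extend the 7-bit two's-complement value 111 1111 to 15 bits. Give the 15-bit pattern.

MSB of 1111111 is 1; replicate it into the new high bits.
11111111|1111111 → 111111111111111 (still -1).

111111111111111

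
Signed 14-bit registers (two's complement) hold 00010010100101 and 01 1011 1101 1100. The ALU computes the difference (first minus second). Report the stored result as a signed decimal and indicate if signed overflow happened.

-5943; no overflow

00010010100101 = 1189 (signed)
01 1011 1101 1100 → 01101111011100 = 7132 (signed)
Subtract via negate-and-add: invert 01101111011100 + 1 = 10010000100100 (i.e. -7132).
  00010010100101
+ 10010000100100
= 10100011001001
Result 10100011001001: MSB = 1 → 10441 − 16384 = -5943.
Addends (after negating the subtrahend) have opposite signs, so signed overflow cannot occur.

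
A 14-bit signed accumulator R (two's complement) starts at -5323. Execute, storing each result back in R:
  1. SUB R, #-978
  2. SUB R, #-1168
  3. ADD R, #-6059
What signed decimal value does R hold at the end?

7148

Start: R = -5323 = 10101100110101.
R = -5323 − (-978) = -4345 = 10111100000111
R = -4345 − (-1168) = -3177 = 11001110010111
R = -3177 + (-6059) = -9236; wraps to 7148 = 01101111101100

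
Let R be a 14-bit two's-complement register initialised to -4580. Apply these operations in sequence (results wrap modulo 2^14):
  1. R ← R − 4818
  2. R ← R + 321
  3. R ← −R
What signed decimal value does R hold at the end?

-7307

Start: R = -4580 = 10111000011100.
R = -4580 − 4818 = -9398; wraps to 6986 = 01101101001010
R = 6986 + 321 = 7307 = 01110010001011
R = −(7307) = -7307 = 10001101110101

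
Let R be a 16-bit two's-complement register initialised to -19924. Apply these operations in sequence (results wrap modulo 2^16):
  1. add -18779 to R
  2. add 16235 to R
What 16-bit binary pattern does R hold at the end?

1010100000111100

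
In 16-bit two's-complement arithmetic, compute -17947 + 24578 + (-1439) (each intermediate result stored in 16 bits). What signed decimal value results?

-17947 + 24578 = 6631 (0001100111100111)
6631 + (-1439) = 5192 (0001010001001000)

5192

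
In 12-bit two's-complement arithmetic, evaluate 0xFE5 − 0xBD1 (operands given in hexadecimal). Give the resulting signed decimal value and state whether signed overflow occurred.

0xFE5 = 111111100101 = -27 (signed)
0xBD1 = 101111010001 = -1071 (signed)
Subtract via negate-and-add: invert 101111010001 + 1 = 010000101111 (i.e. 1071).
  111111100101
+ 010000101111
= 010000010100  (discard carry-out 1)
Result 010000010100: MSB = 0 → value 1044.
Addends (after negating the subtrahend) have opposite signs, so signed overflow cannot occur.

1044; no overflow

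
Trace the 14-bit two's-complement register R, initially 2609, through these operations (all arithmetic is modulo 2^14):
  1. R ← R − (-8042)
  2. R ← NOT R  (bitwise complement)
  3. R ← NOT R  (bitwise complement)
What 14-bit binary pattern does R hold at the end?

Start: R = 2609 = 00101000110001.
R = 2609 − (-8042) = 10651; wraps to -5733 = 10100110011011
R = NOT 10100110011011 = 01011001100100 = 5732
R = NOT 01011001100100 = 10100110011011 = -5733

10100110011011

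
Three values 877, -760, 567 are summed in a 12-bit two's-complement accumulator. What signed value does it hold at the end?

877 + (-760) = 117 (000001110101)
117 + 567 = 684 (001010101100)

684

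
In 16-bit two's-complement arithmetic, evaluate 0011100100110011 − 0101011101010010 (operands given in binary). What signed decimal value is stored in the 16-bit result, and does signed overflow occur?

0011100100110011 = 14643 (signed)
0101011101010010 = 22354 (signed)
Subtract via negate-and-add: invert 0101011101010010 + 1 = 1010100010101110 (i.e. -22354).
  0011100100110011
+ 1010100010101110
= 1110000111100001
Result 1110000111100001: MSB = 1 → 57825 − 65536 = -7711.
Addends (after negating the subtrahend) have opposite signs, so signed overflow cannot occur.

-7711; no overflow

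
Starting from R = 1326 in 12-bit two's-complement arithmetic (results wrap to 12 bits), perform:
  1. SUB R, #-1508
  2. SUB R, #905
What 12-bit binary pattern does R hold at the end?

011110001001

Start: R = 1326 = 010100101110.
R = 1326 − (-1508) = 2834; wraps to -1262 = 101100010010
R = -1262 − 905 = -2167; wraps to 1929 = 011110001001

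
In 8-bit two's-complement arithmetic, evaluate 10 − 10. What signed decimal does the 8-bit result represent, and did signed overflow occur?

0; no overflow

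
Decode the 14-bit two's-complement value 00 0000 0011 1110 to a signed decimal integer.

MSB is 0, so the value is non-negative: 00000000111110 = 62.

62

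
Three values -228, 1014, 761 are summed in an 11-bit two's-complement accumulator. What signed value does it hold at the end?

-228 + 1014 = 786 (01100010010)
786 + 761 = 1547 → wraps to -501 (11000001011)

-501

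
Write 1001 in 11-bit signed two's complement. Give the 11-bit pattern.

1001 is non-negative, so write it directly in 11 bits: 01111101001.

01111101001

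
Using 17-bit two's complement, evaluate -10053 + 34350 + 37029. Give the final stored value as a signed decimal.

61326

-10053 + 34350 = 24297 (00101111011101001)
24297 + 37029 = 61326 (01110111110001110)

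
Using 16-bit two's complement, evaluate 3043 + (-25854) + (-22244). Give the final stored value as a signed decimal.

20481

3043 + (-25854) = -22811 (1010011011100101)
-22811 + (-22244) = -45055 → wraps to 20481 (0101000000000001)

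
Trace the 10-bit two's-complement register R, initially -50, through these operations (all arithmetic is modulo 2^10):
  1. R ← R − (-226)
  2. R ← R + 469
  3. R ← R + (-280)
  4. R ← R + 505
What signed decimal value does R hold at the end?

Start: R = -50 = 1111001110.
R = -50 − (-226) = 176 = 0010110000
R = 176 + 469 = 645; wraps to -379 = 1010000101
R = -379 + (-280) = -659; wraps to 365 = 0101101101
R = 365 + 505 = 870; wraps to -154 = 1101100110

-154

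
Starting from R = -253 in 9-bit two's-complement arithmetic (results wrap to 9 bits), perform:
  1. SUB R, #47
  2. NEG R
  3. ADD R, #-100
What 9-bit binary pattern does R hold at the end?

Start: R = -253 = 100000011.
R = -253 − 47 = -300; wraps to 212 = 011010100
R = −(212) = -212 = 100101100
R = -212 + (-100) = -312; wraps to 200 = 011001000

011001000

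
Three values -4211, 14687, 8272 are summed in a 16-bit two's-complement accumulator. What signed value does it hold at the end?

18748

-4211 + 14687 = 10476 (0010100011101100)
10476 + 8272 = 18748 (0100100100111100)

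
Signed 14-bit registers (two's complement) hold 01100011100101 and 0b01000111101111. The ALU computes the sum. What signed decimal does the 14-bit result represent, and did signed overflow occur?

-5420; overflow

01100011100101 = 6373 (signed)
0b01000111101111 → 01000111101111 = 4591 (signed)
  01100011100101
+ 01000111101111
= 10101011010100
Result 10101011010100: MSB = 1 → 10964 − 16384 = -5420.
Both addends are non-negative but the stored result is negative: signed overflow. The true value 6373 + 4591 = 10964 lies outside [-8192, 8191].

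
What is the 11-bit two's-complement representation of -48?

|-48| = 48 = 00000110000 in 11 bits.
Invert the bits: 11111001111. Add 1: 11111010000.
Check: 11111010000 reads as 2000 − 2048 = -48.

11111010000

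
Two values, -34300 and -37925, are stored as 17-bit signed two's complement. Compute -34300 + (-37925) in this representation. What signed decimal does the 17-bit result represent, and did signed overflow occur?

-34300 → 10111101000000100
-37925 → 10110101111011011
  10111101000000100
+ 10110101111011011
= 01110010111011111  (discard carry-out 1)
Result 01110010111011111: MSB = 0 → value 58847.
Both addends are negative but the stored result is non-negative: signed overflow. The true value -34300 + (-37925) = -72225 lies outside [-65536, 65535].

58847; overflow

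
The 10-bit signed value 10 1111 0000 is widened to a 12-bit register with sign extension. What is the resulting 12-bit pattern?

111011110000

MSB of 1011110000 is 1; replicate it into the new high bits.
11|1011110000 → 111011110000 (still -272).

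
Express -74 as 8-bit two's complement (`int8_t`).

10110110

|-74| = 74 = 01001010 in 8 bits.
Invert the bits: 10110101. Add 1: 10110110.
Check: 10110110 reads as 182 − 256 = -74.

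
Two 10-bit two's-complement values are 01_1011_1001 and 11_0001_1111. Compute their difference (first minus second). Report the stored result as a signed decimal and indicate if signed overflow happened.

01_1011_1001 → 0110111001 = 441 (signed)
11_0001_1111 → 1100011111 = -225 (signed)
Subtract via negate-and-add: invert 1100011111 + 1 = 0011100001 (i.e. 225).
  0110111001
+ 0011100001
= 1010011010
Result 1010011010: MSB = 1 → 666 − 1024 = -358.
Both addends (after negating the subtrahend) are non-negative but the stored result is negative: signed overflow. The true value 441 − (-225) = 666 lies outside [-512, 511].

-358; overflow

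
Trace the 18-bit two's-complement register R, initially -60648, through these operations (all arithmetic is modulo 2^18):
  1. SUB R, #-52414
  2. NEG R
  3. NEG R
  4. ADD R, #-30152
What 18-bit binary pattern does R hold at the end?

Start: R = -60648 = 110001001100011000.
R = -60648 − (-52414) = -8234 = 111101111111010110
R = −(-8234) = 8234 = 000010000000101010
R = −(8234) = -8234 = 111101111111010110
R = -8234 + (-30152) = -38386 = 110110101000001110

110110101000001110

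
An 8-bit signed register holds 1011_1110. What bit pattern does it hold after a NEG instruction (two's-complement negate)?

Invert: 01000001. Add 1: 01000010.
Check: 10111110 = -66, 01000010 = 66.

01000010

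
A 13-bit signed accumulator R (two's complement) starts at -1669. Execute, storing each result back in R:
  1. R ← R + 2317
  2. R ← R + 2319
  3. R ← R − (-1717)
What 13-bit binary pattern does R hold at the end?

Start: R = -1669 = 1100101111011.
R = -1669 + 2317 = 648 = 0001010001000
R = 648 + 2319 = 2967 = 0101110010111
R = 2967 − (-1717) = 4684; wraps to -3508 = 1001001001100

1001001001100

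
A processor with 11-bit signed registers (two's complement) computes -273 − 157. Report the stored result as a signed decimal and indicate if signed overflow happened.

-430; no overflow

-273 → 11011101111
157 → 00010011101
Subtract via negate-and-add: invert 00010011101 + 1 = 11101100011 (i.e. -157).
  11011101111
+ 11101100011
= 11001010010  (discard carry-out 1)
Result 11001010010: MSB = 1 → 1618 − 2048 = -430.
Both addends (after negating the subtrahend) are negative and so is the stored result: no signed overflow.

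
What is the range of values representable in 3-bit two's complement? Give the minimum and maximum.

Minimum: −2^2 = -4.
Maximum: 2^2 − 1 = 3.

min = -4, max = 3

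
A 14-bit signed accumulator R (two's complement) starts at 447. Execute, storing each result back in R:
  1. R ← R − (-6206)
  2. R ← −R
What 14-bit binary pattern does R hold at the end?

Start: R = 447 = 00000110111111.
R = 447 − (-6206) = 6653 = 01100111111101
R = −(6653) = -6653 = 10011000000011

10011000000011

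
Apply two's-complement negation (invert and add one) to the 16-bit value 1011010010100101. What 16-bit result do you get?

0100101101011011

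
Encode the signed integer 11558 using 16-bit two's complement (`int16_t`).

0010110100100110

11558 is non-negative, so write it directly in 16 bits: 0010110100100110.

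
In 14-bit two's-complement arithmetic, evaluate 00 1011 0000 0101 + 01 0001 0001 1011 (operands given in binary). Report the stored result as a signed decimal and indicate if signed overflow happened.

00 1011 0000 0101 → 00101100000101 = 2821 (signed)
01 0001 0001 1011 → 01000100011011 = 4379 (signed)
  00101100000101
+ 01000100011011
= 01110000100000
Result 01110000100000: MSB = 0 → value 7200.
Both addends are non-negative and so is the stored result: no signed overflow.

7200; no overflow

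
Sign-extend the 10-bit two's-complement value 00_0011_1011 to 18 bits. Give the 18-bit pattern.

MSB of 0000111011 is 0; replicate it into the new high bits.
00000000|0000111011 → 000000000000111011 (still 59).

000000000000111011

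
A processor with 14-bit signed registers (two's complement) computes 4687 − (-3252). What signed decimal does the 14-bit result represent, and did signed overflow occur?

7939; no overflow

4687 → 01001001001111
-3252 → 11001101001100
Subtract via negate-and-add: invert 11001101001100 + 1 = 00110010110100 (i.e. 3252).
  01001001001111
+ 00110010110100
= 01111100000011
Result 01111100000011: MSB = 0 → value 7939.
Both addends (after negating the subtrahend) are non-negative and so is the stored result: no signed overflow.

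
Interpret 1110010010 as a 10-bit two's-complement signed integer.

-110

MSB is 1, so the value is negative.
Unsigned reading: 914. Subtract 2^10 = 1024: 914 − 1024 = -110.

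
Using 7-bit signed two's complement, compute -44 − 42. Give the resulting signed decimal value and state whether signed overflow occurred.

-44 → 1010100
42 → 0101010
Subtract via negate-and-add: invert 0101010 + 1 = 1010110 (i.e. -42).
  1010100
+ 1010110
= 0101010  (discard carry-out 1)
Result 0101010: MSB = 0 → value 42.
Both addends (after negating the subtrahend) are negative but the stored result is non-negative: signed overflow. The true value -44 − 42 = -86 lies outside [-64, 63].

42; overflow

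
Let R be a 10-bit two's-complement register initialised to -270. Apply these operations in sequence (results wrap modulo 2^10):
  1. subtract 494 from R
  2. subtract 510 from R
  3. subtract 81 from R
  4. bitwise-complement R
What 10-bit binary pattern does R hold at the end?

0101001010

Start: R = -270 = 1011110010.
R = -270 − 494 = -764; wraps to 260 = 0100000100
R = 260 − 510 = -250 = 1100000110
R = -250 − 81 = -331 = 1010110101
R = NOT 1010110101 = 0101001010 = 330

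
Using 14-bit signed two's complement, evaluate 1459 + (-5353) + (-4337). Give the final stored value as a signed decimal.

8153

1459 + (-5353) = -3894 (11000011001010)
-3894 + (-4337) = -8231 → wraps to 8153 (01111111011001)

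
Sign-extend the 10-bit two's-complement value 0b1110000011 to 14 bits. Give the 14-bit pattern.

11111110000011

MSB of 1110000011 is 1; replicate it into the new high bits.
1111|1110000011 → 11111110000011 (still -125).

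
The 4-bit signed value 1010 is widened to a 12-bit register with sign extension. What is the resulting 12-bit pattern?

111111111010

MSB of 1010 is 1; replicate it into the new high bits.
11111111|1010 → 111111111010 (still -6).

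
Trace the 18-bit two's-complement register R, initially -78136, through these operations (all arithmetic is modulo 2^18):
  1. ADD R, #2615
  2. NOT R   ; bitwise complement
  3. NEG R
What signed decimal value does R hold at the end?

-75520

Start: R = -78136 = 101100111011001000.
R = -78136 + 2615 = -75521 = 101101100011111111
R = NOT 101101100011111111 = 010010011100000000 = 75520
R = −(75520) = -75520 = 101101100100000000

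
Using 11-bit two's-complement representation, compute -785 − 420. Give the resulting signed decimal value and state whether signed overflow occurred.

843; overflow

-785 → 10011101111
420 → 00110100100
Subtract via negate-and-add: invert 00110100100 + 1 = 11001011100 (i.e. -420).
  10011101111
+ 11001011100
= 01101001011  (discard carry-out 1)
Result 01101001011: MSB = 0 → value 843.
Both addends (after negating the subtrahend) are negative but the stored result is non-negative: signed overflow. The true value -785 − 420 = -1205 lies outside [-1024, 1023].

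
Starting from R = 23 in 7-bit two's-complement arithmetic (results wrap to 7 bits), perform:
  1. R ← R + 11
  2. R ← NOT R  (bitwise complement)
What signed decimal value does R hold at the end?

Start: R = 23 = 0010111.
R = 23 + 11 = 34 = 0100010
R = NOT 0100010 = 1011101 = -35

-35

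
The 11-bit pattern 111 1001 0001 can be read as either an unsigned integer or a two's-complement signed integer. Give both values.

unsigned = 1937, signed = -111

Unsigned: 11110010001 = 1937.
Signed: MSB=1 → 1937 − 2048 = -111.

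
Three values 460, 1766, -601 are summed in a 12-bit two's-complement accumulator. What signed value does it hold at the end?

1625

460 + 1766 = 2226 → wraps to -1870 (100010110010)
-1870 + (-601) = -2471 → wraps to 1625 (011001011001)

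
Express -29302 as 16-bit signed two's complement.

|-29302| = 29302 = 0111001001110110 in 16 bits.
Invert the bits: 1000110110001001. Add 1: 1000110110001010.
Check: 1000110110001010 reads as 36234 − 65536 = -29302.

1000110110001010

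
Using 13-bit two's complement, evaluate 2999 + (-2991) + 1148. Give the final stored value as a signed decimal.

1156

2999 + (-2991) = 8 (0000000001000)
8 + 1148 = 1156 (0010010000100)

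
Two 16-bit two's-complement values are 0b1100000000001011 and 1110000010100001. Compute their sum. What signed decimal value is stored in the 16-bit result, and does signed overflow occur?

0b1100000000001011 → 1100000000001011 = -16373 (signed)
1110000010100001 = -8031 (signed)
  1100000000001011
+ 1110000010100001
= 1010000010101100  (discard carry-out 1)
Result 1010000010101100: MSB = 1 → 41132 − 65536 = -24404.
Both addends are negative and so is the stored result: no signed overflow.

-24404; no overflow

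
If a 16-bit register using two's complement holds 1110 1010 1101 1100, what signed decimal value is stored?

-5412

MSB is 1, so the value is negative.
Unsigned reading: 60124. Subtract 2^16 = 65536: 60124 − 65536 = -5412.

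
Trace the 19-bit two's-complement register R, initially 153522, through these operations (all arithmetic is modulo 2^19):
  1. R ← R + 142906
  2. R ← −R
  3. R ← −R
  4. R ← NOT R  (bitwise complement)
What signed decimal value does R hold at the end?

Start: R = 153522 = 0100101011110110010.
R = 153522 + 142906 = 296428; wraps to -227860 = 1001000010111101100
R = −(-227860) = 227860 = 0110111101000010100
R = −(227860) = -227860 = 1001000010111101100
R = NOT 1001000010111101100 = 0110111101000010011 = 227859

227859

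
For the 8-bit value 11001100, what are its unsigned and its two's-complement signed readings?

Unsigned: 11001100 = 204.
Signed: MSB=1 → 204 − 256 = -52.

unsigned = 204, signed = -52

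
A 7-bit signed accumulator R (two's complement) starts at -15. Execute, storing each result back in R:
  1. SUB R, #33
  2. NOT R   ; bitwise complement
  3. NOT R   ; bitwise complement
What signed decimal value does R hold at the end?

-48

Start: R = -15 = 1110001.
R = -15 − 33 = -48 = 1010000
R = NOT 1010000 = 0101111 = 47
R = NOT 0101111 = 1010000 = -48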